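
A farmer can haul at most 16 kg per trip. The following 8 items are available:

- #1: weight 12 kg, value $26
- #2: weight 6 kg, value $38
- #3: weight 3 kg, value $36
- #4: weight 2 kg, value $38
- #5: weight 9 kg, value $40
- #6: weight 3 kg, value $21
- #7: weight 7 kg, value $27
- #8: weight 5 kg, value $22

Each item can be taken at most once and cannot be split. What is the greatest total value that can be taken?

$134

This is a 0/1 knapsack; check combinations near the capacity.
- #2+#3+#4+#8: weight 6+3+2+5=16, value 38+36+38+22=134
- #2+#3+#4+#6: weight 6+3+2+3=14, value 38+36+38+21=133
- #3+#4+#6+#7: weight 3+2+3+7=15, value 36+38+21+27=122
Best: $134.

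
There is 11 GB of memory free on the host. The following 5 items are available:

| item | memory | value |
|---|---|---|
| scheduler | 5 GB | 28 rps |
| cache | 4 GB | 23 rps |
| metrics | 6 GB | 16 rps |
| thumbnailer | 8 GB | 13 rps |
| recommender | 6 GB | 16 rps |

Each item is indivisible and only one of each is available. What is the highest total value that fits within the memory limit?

51 rps

Check high-value combinations within 11 GB:
- scheduler+cache: memory 5+4=9, value 28+23=51
- scheduler+metrics: memory 5+6=11, value 28+16=44
- scheduler+recommender: memory 5+6=11, value 28+16=44
- cache+metrics: memory 4+6=10, value 23+16=39
- cache+recommender: memory 4+6=10, value 23+16=39
Best: 51 rps.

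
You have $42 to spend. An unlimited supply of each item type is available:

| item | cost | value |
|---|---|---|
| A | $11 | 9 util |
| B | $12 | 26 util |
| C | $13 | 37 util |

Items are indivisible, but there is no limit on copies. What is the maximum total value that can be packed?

Best value-per-unit is C at 37/13, and filling with it alone uses cost 3×13=39. No mix of the others beats 3×37 = 111.

111 util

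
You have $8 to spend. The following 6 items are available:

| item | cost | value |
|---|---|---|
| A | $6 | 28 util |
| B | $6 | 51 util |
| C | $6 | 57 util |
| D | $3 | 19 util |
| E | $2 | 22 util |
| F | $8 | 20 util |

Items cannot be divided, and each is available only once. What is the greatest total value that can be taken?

79 util

Check high-value combinations within $8:
- C+E: cost 6+2=8, value 57+22=79
- B+E: cost 6+2=8, value 51+22=73
- C: cost 6, value 57
- B: cost 6, value 51
Best: 79 util.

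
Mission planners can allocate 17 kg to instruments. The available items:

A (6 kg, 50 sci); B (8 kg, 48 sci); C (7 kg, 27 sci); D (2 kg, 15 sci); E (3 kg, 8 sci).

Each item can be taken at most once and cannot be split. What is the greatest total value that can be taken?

113 sci

Check high-value combinations within 17 kg:
- A+B+D: mass 6+8+2=16, value 50+48+15=113
- A+B+E: mass 6+8+3=17, value 50+48+8=106
- A+B: mass 6+8=14, value 50+48=98
- A+C+D: mass 6+7+2=15, value 50+27+15=92
Best: 113 sci.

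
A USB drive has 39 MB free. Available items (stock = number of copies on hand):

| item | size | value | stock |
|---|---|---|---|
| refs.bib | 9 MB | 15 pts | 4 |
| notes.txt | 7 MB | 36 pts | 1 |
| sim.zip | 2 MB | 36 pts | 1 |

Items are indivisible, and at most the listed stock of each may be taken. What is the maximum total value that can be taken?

Top feasible selections:
- 3×refs.bib + 1×notes.txt + 1×sim.zip: size 36, value 117
- 2×refs.bib + 1×notes.txt + 1×sim.zip: size 27, value 102
Best: 117 pts.

117 pts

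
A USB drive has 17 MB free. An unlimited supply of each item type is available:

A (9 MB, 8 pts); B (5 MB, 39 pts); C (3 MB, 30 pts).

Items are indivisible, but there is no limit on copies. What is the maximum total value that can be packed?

Best value-per-unit is C at 30/3; filling with it alone gives 5×30 = 150.
Optimal mix: 1×B + 4×C → size 17, value 159.

159 pts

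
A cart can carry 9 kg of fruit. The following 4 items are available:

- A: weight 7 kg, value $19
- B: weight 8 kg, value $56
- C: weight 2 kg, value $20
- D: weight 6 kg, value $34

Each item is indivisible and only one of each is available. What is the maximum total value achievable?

$56

Check high-value combinations within 9 kg:
- B: weight 8, value 56
- C+D: weight 2+6=8, value 20+34=54
- A+C: weight 7+2=9, value 19+20=39
- D: weight 6, value 34
Best: $56.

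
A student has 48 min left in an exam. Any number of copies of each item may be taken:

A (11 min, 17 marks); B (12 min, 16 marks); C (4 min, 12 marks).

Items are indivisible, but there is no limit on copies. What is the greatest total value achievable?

Best value-per-unit is C at 12/4, and filling with it alone uses time 12×4=48. No mix of the others beats 12×12 = 144.

144 marks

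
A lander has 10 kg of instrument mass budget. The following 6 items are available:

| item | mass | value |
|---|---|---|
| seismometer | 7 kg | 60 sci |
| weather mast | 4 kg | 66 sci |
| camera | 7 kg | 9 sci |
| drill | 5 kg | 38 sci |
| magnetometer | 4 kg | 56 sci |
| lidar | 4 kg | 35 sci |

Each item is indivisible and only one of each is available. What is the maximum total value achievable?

This is a 0/1 knapsack; check combinations near the capacity.
- weather mast+magnetometer: mass 4+4=8, value 66+56=122
- weather mast+drill: mass 4+5=9, value 66+38=104
- weather mast+lidar: mass 4+4=8, value 66+35=101
Best: 122 sci.

122 sci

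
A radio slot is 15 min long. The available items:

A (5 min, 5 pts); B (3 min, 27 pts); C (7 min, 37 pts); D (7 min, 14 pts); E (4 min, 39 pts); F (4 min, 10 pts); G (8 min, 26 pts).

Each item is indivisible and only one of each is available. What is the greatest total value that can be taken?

Check high-value combinations within 15 min:
- B+C+E: duration 3+7+4=14, value 27+37+39=103
- B+E+G: duration 3+4+8=15, value 27+39+26=92
- C+E+F: duration 7+4+4=15, value 37+39+10=86
- B+D+E: duration 3+7+4=14, value 27+14+39=80
Best: 103 pts.

103 pts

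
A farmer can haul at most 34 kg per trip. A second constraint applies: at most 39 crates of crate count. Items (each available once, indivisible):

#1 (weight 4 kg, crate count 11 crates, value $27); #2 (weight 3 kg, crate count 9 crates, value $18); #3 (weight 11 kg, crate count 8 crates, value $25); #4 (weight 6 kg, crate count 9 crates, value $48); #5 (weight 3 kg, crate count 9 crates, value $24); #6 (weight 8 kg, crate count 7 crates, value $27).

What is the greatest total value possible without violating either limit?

$127

Feasible sets respecting both limits:
- #1+#3+#4+#6: weight 29, crate count 35, value 127
- #1+#4+#5+#6: weight 21, crate count 36, value 126
- #1+#3+#4+#5: weight 24, crate count 37, value 124
Best: $127.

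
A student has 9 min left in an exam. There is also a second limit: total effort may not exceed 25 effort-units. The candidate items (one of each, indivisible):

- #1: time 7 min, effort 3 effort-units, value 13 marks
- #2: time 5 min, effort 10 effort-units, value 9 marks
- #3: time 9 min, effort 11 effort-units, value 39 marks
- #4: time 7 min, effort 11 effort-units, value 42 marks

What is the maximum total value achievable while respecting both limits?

42 marks

Feasible sets respecting both limits:
- #4: time 7, effort 11, value 42
- #3: time 9, effort 11, value 39
- #1: time 7, effort 3, value 13
- #2: time 5, effort 10, value 9
Best: 42 marks.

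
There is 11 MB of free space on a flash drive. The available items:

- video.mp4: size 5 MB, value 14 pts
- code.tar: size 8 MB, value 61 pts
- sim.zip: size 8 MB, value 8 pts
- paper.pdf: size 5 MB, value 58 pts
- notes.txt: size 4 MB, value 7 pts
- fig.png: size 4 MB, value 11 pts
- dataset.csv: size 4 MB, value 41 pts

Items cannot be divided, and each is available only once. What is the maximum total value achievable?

99 pts

This is a 0/1 knapsack; check combinations near the capacity.
- paper.pdf+dataset.csv: size 5+4=9, value 58+41=99
- video.mp4+paper.pdf: size 5+5=10, value 14+58=72
- paper.pdf+fig.png: size 5+4=9, value 58+11=69
- paper.pdf+notes.txt: size 5+4=9, value 58+7=65
- code.tar: size 8, value 61
Best: 99 pts.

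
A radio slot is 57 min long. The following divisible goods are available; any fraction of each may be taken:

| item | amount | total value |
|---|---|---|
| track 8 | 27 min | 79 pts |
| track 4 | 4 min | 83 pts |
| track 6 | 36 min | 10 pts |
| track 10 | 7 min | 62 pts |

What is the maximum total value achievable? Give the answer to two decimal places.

Take in order of value per unit:
- track 4 (83/4 per unit): all 4 → value 83, running total 83.00
- track 10 (62/7 per unit): all 7 → value 62, running total 145.00
- track 8 (79/27 per unit): all 27 → value 79, running total 224.00
- track 6 (10/36 per unit): 19 of 36 → value 19×10/36 = 5.2778, running total 229.28
Total 229.28.

229.28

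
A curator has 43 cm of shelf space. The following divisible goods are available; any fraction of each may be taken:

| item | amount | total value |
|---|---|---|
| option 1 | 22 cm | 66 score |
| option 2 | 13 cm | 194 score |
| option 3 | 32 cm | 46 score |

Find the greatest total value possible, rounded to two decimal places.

271.50

Take in order of value per unit:
- option 2 (194/13 per unit): all 13 → value 194, running total 194.00
- option 1 (66/22 per unit): all 22 → value 66, running total 260.00
- option 3 (46/32 per unit): 8 of 32 → value 8×46/32 = 11.5000, running total 271.50
Total 271.50.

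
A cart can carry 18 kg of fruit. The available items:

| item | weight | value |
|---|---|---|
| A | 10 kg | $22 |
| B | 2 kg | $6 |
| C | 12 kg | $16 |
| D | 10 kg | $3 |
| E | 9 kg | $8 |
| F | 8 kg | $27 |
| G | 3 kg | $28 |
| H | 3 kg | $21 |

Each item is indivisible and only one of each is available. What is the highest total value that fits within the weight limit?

$82

Check high-value combinations within 18 kg:
- B+F+G+H: weight 2+8+3+3=16, value 6+27+28+21=82
- A+B+G+H: weight 10+2+3+3=18, value 22+6+28+21=77
- F+G+H: weight 8+3+3=14, value 27+28+21=76
- A+G+H: weight 10+3+3=16, value 22+28+21=71
Best: $82.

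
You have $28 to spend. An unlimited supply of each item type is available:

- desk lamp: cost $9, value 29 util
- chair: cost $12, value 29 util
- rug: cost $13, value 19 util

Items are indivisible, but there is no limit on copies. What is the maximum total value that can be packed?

87 util

Best value-per-unit is desk lamp at 29/9, and filling with it alone uses cost 3×9=27. No mix of the others beats 3×29 = 87.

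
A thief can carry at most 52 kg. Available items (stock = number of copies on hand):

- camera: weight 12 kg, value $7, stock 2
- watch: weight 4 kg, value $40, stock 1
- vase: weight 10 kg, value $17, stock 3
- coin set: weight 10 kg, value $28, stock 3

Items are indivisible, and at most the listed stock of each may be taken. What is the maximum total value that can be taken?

$141

Best selections within weight 52 and stock limits:
- 1×watch + 1×vase + 3×coin set: weight 44, value 141
- 1×camera + 1×watch + 3×coin set: weight 46, value 131
- 1×watch + 2×vase + 2×coin set: weight 44, value 130
Best: $141.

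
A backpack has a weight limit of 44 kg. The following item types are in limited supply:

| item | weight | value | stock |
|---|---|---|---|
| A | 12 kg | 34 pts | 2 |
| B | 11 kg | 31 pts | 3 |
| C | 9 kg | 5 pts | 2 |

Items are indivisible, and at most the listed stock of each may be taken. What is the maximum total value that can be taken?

104 pts

Top feasible selections:
- 2×A + 1×B + 1×C: weight 44, value 104
- 1×A + 2×B + 1×C: weight 43, value 101
- 2×A + 1×B: weight 35, value 99
Best: 104 pts.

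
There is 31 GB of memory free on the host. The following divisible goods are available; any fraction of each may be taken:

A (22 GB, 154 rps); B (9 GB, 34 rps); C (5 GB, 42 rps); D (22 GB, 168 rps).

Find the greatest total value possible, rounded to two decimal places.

238.00

Take in order of value per unit:
- C (42/5 per unit): all 5 → value 42, running total 42.00
- D (168/22 per unit): all 22 → value 168, running total 210.00
- A (154/22 per unit): 4 of 22 → value 4×154/22 = 28.0000, running total 238.00
Total 238.00.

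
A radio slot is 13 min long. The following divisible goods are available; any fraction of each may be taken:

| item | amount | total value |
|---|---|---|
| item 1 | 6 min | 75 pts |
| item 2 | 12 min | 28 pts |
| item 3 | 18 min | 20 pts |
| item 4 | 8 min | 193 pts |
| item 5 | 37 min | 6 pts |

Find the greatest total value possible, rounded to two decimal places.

255.50

Take in order of value per unit:
- item 4 (193/8 per unit): all 8 → value 193, running total 193.00
- item 1 (75/6 per unit): 5 of 6 → value 5×75/6 = 62.5000, running total 255.50
Total 255.50.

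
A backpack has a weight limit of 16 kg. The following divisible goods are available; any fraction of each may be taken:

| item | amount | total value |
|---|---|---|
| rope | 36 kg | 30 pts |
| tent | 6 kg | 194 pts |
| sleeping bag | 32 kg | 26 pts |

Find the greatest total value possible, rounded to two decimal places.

202.33

Take in order of value per unit:
- tent (194/6 per unit): all 6 → value 194, running total 194.00
- rope (30/36 per unit): 10 of 36 → value 10×30/36 = 8.3333, running total 202.33
Total 202.33.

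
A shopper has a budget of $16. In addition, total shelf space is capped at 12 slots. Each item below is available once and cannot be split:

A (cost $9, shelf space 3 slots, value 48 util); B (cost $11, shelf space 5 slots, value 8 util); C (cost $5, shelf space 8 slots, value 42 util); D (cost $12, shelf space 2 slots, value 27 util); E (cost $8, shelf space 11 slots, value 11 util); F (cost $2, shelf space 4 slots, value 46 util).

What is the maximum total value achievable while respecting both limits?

94 util

Feasible sets respecting both limits:
- A+F: cost 11, shelf space 7, value 94
- A+C: cost 14, shelf space 11, value 90
- C+F: cost 7, shelf space 12, value 88
- D+F: cost 14, shelf space 6, value 73
Best: 94 util.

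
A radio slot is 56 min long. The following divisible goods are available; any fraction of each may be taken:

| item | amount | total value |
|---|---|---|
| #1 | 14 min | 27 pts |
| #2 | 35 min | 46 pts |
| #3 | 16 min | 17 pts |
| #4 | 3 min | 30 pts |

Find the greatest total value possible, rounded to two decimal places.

Take in order of value per unit:
- #4 (30/3 per unit): all 3 → value 30, running total 30.00
- #1 (27/14 per unit): all 14 → value 27, running total 57.00
- #2 (46/35 per unit): all 35 → value 46, running total 103.00
- #3 (17/16 per unit): 4 of 16 → value 4×17/16 = 4.2500, running total 107.25
Total 107.25.

107.25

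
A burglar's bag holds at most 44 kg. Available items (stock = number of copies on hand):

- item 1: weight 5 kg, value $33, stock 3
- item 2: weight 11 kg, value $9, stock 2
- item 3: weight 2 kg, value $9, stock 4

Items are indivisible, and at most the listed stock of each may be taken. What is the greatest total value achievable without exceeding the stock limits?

$144

Top feasible selections:
- 3×item 1 + 1×item 2 + 4×item 3: weight 34, value 144
- 3×item 1 + 2×item 2 + 3×item 3: weight 43, value 144
- 3×item 1 + 4×item 3: weight 23, value 135
Best: $144.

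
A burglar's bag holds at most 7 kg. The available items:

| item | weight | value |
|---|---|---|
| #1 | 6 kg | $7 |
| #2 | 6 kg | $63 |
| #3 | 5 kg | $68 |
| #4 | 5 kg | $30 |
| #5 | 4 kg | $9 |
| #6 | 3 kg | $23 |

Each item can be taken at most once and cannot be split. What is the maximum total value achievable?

This is a 0/1 knapsack; check combinations near the capacity.
- #3: weight 5, value 68
- #2: weight 6, value 63
- #5+#6: weight 4+3=7, value 9+23=32
- #4: weight 5, value 30
Best: $68.

$68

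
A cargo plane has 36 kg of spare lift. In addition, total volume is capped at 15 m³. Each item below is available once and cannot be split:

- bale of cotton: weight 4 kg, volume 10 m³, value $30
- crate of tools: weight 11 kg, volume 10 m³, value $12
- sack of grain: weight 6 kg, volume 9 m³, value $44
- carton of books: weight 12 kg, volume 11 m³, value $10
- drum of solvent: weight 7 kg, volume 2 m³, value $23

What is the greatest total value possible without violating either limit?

$67

Feasible sets respecting both limits:
- sack of grain+drum of solvent: weight 13, volume 11, value 67
- bale of cotton+drum of solvent: weight 11, volume 12, value 53
- sack of grain: weight 6, volume 9, value 44
Best: $67.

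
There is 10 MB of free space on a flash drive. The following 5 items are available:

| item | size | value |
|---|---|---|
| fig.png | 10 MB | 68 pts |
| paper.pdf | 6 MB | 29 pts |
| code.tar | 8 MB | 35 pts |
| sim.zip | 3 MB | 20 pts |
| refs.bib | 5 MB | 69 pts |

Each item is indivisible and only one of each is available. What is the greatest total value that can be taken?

Check high-value combinations within 10 MB:
- sim.zip+refs.bib: size 3+5=8, value 20+69=89
- refs.bib: size 5, value 69
- fig.png: size 10, value 68
Best: 89 pts.

89 pts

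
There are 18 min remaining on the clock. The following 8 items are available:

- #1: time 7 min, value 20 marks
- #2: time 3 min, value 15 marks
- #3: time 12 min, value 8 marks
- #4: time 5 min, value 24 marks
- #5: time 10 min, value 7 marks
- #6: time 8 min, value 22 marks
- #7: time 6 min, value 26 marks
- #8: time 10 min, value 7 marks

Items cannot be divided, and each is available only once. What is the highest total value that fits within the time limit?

Check high-value combinations within 18 min:
- #1+#4+#7: time 7+5+6=18, value 20+24+26=70
- #2+#4+#7: time 3+5+6=14, value 15+24+26=65
- #2+#6+#7: time 3+8+6=17, value 15+22+26=63
Best: 70 marks.

70 marks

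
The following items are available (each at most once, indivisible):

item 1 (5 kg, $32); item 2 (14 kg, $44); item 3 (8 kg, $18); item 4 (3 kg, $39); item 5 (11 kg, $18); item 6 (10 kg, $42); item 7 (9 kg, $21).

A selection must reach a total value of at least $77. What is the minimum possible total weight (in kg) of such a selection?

Subsets with value ≥ 77, sorted by total weight:
- item 4+item 6: weight 13, value 81
- item 1+item 3+item 4: weight 16, value 89
- item 1+item 4+item 7: weight 17, value 92
Minimum weight: 13 kg.

13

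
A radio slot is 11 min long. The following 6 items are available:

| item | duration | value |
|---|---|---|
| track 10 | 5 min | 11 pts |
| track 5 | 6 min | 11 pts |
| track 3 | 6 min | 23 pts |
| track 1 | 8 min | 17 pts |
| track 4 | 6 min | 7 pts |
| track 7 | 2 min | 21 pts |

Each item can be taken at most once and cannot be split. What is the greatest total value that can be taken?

This is a 0/1 knapsack; check combinations near the capacity.
- track 3+track 7: duration 6+2=8, value 23+21=44
- track 1+track 7: duration 8+2=10, value 17+21=38
- track 10+track 3: duration 5+6=11, value 11+23=34
Best: 44 pts.

44 pts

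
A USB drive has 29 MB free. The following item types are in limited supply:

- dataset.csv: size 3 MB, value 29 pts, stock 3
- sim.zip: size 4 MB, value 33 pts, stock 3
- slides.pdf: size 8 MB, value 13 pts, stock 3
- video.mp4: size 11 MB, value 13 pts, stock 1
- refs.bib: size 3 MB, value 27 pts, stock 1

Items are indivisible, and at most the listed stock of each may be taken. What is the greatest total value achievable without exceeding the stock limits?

Top feasible selections:
- 3×dataset.csv + 3×sim.zip + 1×refs.bib: size 24, value 213
- 3×dataset.csv + 3×sim.zip + 1×slides.pdf: size 29, value 199
Best: 213 pts.

213 pts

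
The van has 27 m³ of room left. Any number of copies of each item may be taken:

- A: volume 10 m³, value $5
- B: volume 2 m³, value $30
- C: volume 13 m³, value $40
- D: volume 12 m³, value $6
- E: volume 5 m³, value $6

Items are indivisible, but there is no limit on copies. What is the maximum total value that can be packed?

Best value-per-unit is B at 30/2, and filling with it alone uses volume 13×2=26. No mix of the others beats 13×30 = 390.

$390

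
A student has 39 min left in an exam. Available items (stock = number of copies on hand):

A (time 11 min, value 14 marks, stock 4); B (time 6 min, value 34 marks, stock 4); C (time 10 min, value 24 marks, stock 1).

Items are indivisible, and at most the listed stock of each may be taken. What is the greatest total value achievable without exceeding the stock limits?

160 marks

Top feasible selections:
- 4×B + 1×C: time 34, value 160
- 1×A + 4×B: time 35, value 150
Best: 160 marks.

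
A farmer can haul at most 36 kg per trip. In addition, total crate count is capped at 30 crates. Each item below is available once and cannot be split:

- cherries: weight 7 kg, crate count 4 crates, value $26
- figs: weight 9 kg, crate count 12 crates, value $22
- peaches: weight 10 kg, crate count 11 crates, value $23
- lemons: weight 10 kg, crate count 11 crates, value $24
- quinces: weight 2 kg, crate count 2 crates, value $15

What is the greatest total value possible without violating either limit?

Feasible sets respecting both limits:
- cherries+peaches+lemons+quinces: weight 29, crate count 28, value 88
- cherries+figs+lemons+quinces: weight 28, crate count 29, value 87
- cherries+figs+peaches+quinces: weight 28, crate count 29, value 86
Best: $88.

$88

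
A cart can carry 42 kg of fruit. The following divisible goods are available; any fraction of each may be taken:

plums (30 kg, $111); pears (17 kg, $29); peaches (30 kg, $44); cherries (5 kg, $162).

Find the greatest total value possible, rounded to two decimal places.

Take in order of value per unit:
- cherries (162/5 per unit): all 5 → value 162, running total 162.00
- plums (111/30 per unit): all 30 → value 111, running total 273.00
- pears (29/17 per unit): 7 of 17 → value 7×29/17 = 11.9412, running total 284.94
Total 284.94.

284.94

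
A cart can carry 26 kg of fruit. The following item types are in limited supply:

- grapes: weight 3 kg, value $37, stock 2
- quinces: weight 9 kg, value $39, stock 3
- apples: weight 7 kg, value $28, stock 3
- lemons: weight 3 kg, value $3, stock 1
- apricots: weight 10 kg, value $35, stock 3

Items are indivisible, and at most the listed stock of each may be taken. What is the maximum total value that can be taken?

Top feasible selections:
- 2×grapes + 2×quinces: weight 24, value 152
- 2×grapes + 1×quinces + 1×apricots: weight 25, value 148
- 2×grapes + 1×quinces + 1×apples + 1×lemons: weight 25, value 144
- 2×grapes + 2×apricots: weight 26, value 144
Best: $152.

$152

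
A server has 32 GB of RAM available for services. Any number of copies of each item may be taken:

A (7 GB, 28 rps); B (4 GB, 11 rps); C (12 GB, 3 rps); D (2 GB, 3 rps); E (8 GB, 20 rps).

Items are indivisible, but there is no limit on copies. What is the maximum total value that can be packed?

123 rps

Best value-per-unit is A at 28/7; filling with it alone gives 4×28 = 112.
Optimal mix: 4×A + 1×B → memory 32, value 123.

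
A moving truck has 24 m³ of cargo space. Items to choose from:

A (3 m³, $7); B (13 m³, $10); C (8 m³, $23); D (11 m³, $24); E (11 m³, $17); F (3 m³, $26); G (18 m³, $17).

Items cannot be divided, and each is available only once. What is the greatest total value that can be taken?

$73

This is a 0/1 knapsack; check combinations near the capacity.
- C+D+F: volume 8+11+3=22, value 23+24+26=73
- C+E+F: volume 8+11+3=22, value 23+17+26=66
- B+C+F: volume 13+8+3=24, value 10+23+26=59
- A+D+F: volume 3+11+3=17, value 7+24+26=57
- A+C+F: volume 3+8+3=14, value 7+23+26=56
Best: $73.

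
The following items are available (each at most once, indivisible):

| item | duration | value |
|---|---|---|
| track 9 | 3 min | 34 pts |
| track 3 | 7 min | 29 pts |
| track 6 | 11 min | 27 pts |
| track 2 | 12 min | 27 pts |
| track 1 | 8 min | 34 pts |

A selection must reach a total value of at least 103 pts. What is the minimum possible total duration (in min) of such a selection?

Subsets with value ≥ 103, sorted by total duration:
- track 9+track 3+track 6+track 1: duration 29, value 124
- track 9+track 3+track 2+track 1: duration 30, value 124
- track 9+track 3+track 6+track 2: duration 33, value 117
- track 9+track 6+track 2+track 1: duration 34, value 122
Minimum duration: 29 min.

29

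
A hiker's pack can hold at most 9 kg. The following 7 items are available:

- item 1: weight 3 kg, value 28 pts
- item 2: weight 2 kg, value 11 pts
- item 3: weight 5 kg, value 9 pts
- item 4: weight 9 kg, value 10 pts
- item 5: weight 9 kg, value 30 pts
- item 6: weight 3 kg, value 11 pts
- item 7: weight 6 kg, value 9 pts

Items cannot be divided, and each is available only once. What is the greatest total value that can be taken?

50 pts

Check high-value combinations within 9 kg:
- item 1+item 2+item 6: weight 3+2+3=8, value 28+11+11=50
- item 1+item 2: weight 3+2=5, value 28+11=39
- item 1+item 6: weight 3+3=6, value 28+11=39
Best: 50 pts.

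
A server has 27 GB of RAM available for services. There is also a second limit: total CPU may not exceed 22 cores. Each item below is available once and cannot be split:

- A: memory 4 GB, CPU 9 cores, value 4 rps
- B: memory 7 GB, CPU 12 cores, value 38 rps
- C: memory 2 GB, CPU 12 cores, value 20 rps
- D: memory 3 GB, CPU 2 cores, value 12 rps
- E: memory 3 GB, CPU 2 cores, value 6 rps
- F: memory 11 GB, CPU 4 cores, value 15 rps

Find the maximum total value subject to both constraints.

71 rps

Feasible sets respecting both limits:
- B+D+E+F: memory 24, CPU 20, value 71
- B+D+F: memory 21, CPU 18, value 65
- B+E+F: memory 21, CPU 18, value 59
- B+D+E: memory 13, CPU 16, value 56
Best: 71 rps.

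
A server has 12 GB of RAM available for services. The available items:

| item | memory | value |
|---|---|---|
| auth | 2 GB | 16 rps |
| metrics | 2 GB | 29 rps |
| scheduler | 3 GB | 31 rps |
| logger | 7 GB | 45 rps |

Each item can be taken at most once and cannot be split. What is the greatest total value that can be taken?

Check high-value combinations within 12 GB:
- metrics+scheduler+logger: memory 2+3+7=12, value 29+31+45=105
- auth+scheduler+logger: memory 2+3+7=12, value 16+31+45=92
- auth+metrics+logger: memory 2+2+7=11, value 16+29+45=90
- auth+metrics+scheduler: memory 2+2+3=7, value 16+29+31=76
- scheduler+logger: memory 3+7=10, value 31+45=76
Best: 105 rps.

105 rps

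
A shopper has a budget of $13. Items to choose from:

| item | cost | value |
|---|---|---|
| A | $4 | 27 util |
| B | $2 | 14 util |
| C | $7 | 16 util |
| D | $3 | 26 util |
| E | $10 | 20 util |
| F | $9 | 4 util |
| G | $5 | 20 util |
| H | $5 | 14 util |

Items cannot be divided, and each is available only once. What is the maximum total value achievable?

Check high-value combinations within $13:
- A+D+G: cost 4+3+5=12, value 27+26+20=73
- A+B+D: cost 4+2+3=9, value 27+14+26=67
- A+D+H: cost 4+3+5=12, value 27+26+14=67
- A+B+G: cost 4+2+5=11, value 27+14+20=61
Best: 73 util.

73 util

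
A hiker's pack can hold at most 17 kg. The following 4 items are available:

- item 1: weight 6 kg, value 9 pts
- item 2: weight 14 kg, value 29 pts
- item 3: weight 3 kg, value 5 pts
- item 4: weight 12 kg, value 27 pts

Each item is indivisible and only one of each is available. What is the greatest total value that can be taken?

Check high-value combinations within 17 kg:
- item 2+item 3: weight 14+3=17, value 29+5=34
- item 3+item 4: weight 3+12=15, value 5+27=32
- item 2: weight 14, value 29
- item 4: weight 12, value 27
- item 1+item 3: weight 6+3=9, value 9+5=14
Best: 34 pts.

34 pts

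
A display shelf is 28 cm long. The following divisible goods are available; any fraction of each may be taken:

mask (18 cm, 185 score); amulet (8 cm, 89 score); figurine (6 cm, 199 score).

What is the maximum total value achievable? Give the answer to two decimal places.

Take in order of value per unit:
- figurine (199/6 per unit): all 6 → value 199, running total 199.00
- amulet (89/8 per unit): all 8 → value 89, running total 288.00
- mask (185/18 per unit): 14 of 18 → value 14×185/18 = 143.8889, running total 431.89
Total 431.89.

431.89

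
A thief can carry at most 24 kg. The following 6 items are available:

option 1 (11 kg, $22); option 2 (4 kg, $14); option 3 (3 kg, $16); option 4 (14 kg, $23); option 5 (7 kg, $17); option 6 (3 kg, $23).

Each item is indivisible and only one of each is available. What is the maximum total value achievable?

Check high-value combinations within 24 kg:
- option 1+option 3+option 5+option 6: weight 11+3+7+3=24, value 22+16+17+23=78
- option 2+option 3+option 4+option 6: weight 4+3+14+3=24, value 14+16+23+23=76
- option 1+option 2+option 3+option 6: weight 11+4+3+3=21, value 22+14+16+23=75
- option 2+option 3+option 5+option 6: weight 4+3+7+3=17, value 14+16+17+23=70
Best: $78.

$78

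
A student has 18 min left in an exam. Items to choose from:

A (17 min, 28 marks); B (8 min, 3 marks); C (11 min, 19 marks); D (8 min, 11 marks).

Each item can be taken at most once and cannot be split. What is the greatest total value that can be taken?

28 marks

This is a 0/1 knapsack; check combinations near the capacity.
- A: time 17, value 28
- C: time 11, value 19
- B+D: time 8+8=16, value 3+11=14
Best: 28 marks.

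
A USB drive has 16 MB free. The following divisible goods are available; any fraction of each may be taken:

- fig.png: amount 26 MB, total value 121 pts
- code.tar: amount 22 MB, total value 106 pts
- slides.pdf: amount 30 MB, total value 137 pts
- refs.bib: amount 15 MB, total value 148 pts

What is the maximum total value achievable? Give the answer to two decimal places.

Take in order of value per unit:
- refs.bib (148/15 per unit): all 15 → value 148, running total 148.00
- code.tar (106/22 per unit): 1 of 22 → value 1×106/22 = 4.8182, running total 152.82
Total 152.82.

152.82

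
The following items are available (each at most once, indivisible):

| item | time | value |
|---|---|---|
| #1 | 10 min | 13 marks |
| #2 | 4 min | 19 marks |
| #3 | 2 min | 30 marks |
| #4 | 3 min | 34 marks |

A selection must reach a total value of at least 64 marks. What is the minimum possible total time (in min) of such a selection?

5

Subsets with value ≥ 64, sorted by total time:
- #3+#4: time 5, value 64
- #2+#3+#4: time 9, value 83
- #1+#3+#4: time 15, value 77
Minimum time: 5 min.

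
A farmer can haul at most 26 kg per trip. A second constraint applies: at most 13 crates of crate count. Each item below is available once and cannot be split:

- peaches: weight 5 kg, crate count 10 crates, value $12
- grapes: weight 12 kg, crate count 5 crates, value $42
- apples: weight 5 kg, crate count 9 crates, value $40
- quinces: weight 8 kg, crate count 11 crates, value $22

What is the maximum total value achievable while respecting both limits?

$42

Feasible sets respecting both limits:
- grapes: weight 12, crate count 5, value 42
- apples: weight 5, crate count 9, value 40
- quinces: weight 8, crate count 11, value 22
- peaches: weight 5, crate count 10, value 12
Best: $42.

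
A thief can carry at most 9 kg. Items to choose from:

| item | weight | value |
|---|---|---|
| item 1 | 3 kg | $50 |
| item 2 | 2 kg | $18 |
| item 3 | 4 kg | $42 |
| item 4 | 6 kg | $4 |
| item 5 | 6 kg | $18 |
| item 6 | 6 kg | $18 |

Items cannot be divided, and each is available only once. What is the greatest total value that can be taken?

$110

This is a 0/1 knapsack; check combinations near the capacity.
- item 1+item 2+item 3: weight 3+2+4=9, value 50+18+42=110
- item 1+item 3: weight 3+4=7, value 50+42=92
- item 1+item 2: weight 3+2=5, value 50+18=68
- item 1+item 5: weight 3+6=9, value 50+18=68
- item 1+item 6: weight 3+6=9, value 50+18=68
Best: $110.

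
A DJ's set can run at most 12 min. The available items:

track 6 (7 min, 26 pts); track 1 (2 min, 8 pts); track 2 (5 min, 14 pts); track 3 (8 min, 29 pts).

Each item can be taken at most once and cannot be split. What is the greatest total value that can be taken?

40 pts

Check high-value combinations within 12 min:
- track 6+track 2: duration 7+5=12, value 26+14=40
- track 1+track 3: duration 2+8=10, value 8+29=37
- track 6+track 1: duration 7+2=9, value 26+8=34
- track 3: duration 8, value 29
Best: 40 pts.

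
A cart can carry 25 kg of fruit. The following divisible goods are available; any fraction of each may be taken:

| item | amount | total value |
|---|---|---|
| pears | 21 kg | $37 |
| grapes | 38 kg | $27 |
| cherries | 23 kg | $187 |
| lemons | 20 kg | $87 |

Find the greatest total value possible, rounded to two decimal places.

195.70

Take in order of value per unit:
- cherries (187/23 per unit): all 23 → value 187, running total 187.00
- lemons (87/20 per unit): 2 of 20 → value 2×87/20 = 8.7000, running total 195.70
Total 195.70.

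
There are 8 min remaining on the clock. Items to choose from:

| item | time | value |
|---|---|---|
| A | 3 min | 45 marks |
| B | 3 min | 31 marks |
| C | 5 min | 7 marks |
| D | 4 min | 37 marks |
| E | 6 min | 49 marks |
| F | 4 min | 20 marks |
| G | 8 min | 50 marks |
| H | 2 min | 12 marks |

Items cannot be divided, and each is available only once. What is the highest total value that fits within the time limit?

Check high-value combinations within 8 min:
- A+B+H: time 3+3+2=8, value 45+31+12=88
- A+D: time 3+4=7, value 45+37=82
- A+B: time 3+3=6, value 45+31=76
- B+D: time 3+4=7, value 31+37=68
Best: 88 marks.

88 marks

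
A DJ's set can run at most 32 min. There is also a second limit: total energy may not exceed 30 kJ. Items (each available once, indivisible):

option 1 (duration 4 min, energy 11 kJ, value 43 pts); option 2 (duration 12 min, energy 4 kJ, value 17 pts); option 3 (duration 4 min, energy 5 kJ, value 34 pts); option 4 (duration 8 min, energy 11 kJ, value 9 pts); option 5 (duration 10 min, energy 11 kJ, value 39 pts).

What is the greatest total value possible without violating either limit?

Feasible sets respecting both limits:
- option 1+option 3+option 5: duration 18, energy 27, value 116
- option 1+option 2+option 5: duration 26, energy 26, value 99
- option 1+option 2+option 3: duration 20, energy 20, value 94
Best: 116 pts.

116 pts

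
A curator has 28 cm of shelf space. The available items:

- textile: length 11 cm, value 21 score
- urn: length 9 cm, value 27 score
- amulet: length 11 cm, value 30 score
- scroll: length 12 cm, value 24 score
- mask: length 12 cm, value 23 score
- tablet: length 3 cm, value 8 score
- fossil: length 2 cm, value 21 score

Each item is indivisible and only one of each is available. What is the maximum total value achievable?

86 score

Check high-value combinations within 28 cm:
- urn+amulet+tablet+fossil: length 9+11+3+2=25, value 27+30+8+21=86
- amulet+scroll+tablet+fossil: length 11+12+3+2=28, value 30+24+8+21=83
- amulet+mask+tablet+fossil: length 11+12+3+2=28, value 30+23+8+21=82
- urn+scroll+tablet+fossil: length 9+12+3+2=26, value 27+24+8+21=80
- textile+amulet+tablet+fossil: length 11+11+3+2=27, value 21+30+8+21=80
Best: 86 score.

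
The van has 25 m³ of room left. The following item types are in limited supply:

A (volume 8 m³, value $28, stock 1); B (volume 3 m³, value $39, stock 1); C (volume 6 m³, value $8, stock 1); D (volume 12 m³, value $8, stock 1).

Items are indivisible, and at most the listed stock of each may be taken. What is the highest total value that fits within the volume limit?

Best selections within volume 25 and stock limits:
- 1×A + 1×B + 1×C: volume 17, value 75
- 1×A + 1×B + 1×D: volume 23, value 75
Best: $75.

$75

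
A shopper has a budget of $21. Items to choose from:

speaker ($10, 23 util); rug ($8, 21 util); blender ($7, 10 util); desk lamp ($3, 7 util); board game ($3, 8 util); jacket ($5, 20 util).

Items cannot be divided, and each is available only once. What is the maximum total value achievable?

Check high-value combinations within $21:
- speaker+desk lamp+board game+jacket: cost 10+3+3+5=21, value 23+7+8+20=58
- rug+desk lamp+board game+jacket: cost 8+3+3+5=19, value 21+7+8+20=56
- speaker+rug+board game: cost 10+8+3=21, value 23+21+8=52
- speaker+board game+jacket: cost 10+3+5=18, value 23+8+20=51
- rug+blender+jacket: cost 8+7+5=20, value 21+10+20=51
Best: 58 util.

58 util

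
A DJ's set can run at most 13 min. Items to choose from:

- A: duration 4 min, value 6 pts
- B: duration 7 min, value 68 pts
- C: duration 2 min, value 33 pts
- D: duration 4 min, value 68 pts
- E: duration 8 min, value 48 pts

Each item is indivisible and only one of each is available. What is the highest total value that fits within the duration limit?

169 pts

Check high-value combinations within 13 min:
- B+C+D: duration 7+2+4=13, value 68+33+68=169
- B+D: duration 7+4=11, value 68+68=136
- D+E: duration 4+8=12, value 68+48=116
- A+C+D: duration 4+2+4=10, value 6+33+68=107
- A+B+C: duration 4+7+2=13, value 6+68+33=107
Best: 169 pts.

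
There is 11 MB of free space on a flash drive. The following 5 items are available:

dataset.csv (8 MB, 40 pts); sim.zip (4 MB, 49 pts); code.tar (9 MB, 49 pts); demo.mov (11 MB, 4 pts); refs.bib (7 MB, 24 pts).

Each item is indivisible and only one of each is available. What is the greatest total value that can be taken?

Check high-value combinations within 11 MB:
- sim.zip+refs.bib: size 4+7=11, value 49+24=73
- sim.zip: size 4, value 49
- code.tar: size 9, value 49
Best: 73 pts.

73 pts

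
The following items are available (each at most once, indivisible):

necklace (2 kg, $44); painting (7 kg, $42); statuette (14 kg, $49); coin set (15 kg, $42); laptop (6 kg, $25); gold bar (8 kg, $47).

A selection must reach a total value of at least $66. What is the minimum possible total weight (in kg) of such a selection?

Subsets with value ≥ 66, sorted by total weight:
- necklace+laptop: weight 8, value 69
- necklace+painting: weight 9, value 86
- necklace+gold bar: weight 10, value 91
- painting+laptop: weight 13, value 67
Minimum weight: 8 kg.

8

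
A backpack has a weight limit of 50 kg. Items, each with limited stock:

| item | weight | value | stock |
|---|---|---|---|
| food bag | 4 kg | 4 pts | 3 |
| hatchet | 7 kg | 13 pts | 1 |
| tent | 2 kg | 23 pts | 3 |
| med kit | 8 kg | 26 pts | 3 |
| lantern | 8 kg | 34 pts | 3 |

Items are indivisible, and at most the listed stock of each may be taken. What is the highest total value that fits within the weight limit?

Best selections within weight 50 and stock limits:
- 1×food bag + 3×tent + 2×med kit + 3×lantern: weight 50, value 227
- 3×tent + 2×med kit + 3×lantern: weight 46, value 223
Best: 227 pts.

227 pts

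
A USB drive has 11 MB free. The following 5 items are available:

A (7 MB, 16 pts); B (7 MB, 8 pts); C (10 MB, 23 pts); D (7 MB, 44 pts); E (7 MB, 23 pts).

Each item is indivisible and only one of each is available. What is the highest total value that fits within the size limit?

Check high-value combinations within 11 MB:
- D: size 7, value 44
- E: size 7, value 23
- C: size 10, value 23
- A: size 7, value 16
- B: size 7, value 8
Best: 44 pts.

44 pts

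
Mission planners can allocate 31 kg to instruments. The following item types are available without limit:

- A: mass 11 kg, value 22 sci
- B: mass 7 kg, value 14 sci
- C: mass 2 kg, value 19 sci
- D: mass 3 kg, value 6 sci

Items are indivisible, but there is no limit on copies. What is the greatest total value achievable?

285 sci

Best value-per-unit is C at 19/2, and filling with it alone uses mass 15×2=30. No mix of the others beats 15×19 = 285.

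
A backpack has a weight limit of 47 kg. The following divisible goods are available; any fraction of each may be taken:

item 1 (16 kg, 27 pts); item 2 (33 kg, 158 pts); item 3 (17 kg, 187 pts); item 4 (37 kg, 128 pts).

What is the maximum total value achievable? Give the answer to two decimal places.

Take in order of value per unit:
- item 3 (187/17 per unit): all 17 → value 187, running total 187.00
- item 2 (158/33 per unit): 30 of 33 → value 30×158/33 = 143.6364, running total 330.64
Total 330.64.

330.64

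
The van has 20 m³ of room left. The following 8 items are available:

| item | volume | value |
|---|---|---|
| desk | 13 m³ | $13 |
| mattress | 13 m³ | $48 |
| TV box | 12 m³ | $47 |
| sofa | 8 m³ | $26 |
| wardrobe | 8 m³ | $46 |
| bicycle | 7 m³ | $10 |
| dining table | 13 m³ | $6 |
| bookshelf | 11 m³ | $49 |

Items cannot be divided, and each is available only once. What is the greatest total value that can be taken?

$95

Check high-value combinations within 20 m³:
- wardrobe+bookshelf: volume 8+11=19, value 46+49=95
- TV box+wardrobe: volume 12+8=20, value 47+46=93
- sofa+bookshelf: volume 8+11=19, value 26+49=75
- TV box+sofa: volume 12+8=20, value 47+26=73
Best: $95.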